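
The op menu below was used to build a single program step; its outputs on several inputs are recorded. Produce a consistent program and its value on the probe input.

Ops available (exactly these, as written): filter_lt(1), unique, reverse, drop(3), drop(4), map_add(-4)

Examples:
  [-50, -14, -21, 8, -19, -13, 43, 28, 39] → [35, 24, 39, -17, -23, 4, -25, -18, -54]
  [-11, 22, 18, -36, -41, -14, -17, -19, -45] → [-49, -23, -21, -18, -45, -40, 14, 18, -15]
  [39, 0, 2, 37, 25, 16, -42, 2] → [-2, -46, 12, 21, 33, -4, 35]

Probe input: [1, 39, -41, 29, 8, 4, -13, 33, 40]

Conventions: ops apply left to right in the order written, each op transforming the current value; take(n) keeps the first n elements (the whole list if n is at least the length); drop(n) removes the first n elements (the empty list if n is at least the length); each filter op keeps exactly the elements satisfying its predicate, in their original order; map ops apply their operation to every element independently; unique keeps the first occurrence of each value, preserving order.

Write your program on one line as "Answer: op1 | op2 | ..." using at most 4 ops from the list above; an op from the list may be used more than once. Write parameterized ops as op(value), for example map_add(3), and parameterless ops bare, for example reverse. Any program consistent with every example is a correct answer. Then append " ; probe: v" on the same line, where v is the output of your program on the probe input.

reverse | map_add(-4) | unique ; probe: [36, 29, -17, 0, 4, 25, -45, 35, -3]

Check, running the answer program on each example:
  [-50, -14, -21, 8, -19, -13, 43, 28, 39] -> [39, 28, 43, -13, -19, 8, -21, -14, -50] -> [35, 24, 39, -17, -23, 4, -25, -18, -54] -> [35, 24, 39, -17, -23, 4, -25, -18, -54]
  [-11, 22, 18, -36, -41, -14, -17, -19, -45] -> [-45, -19, -17, -14, -41, -36, 18, 22, -11] -> [-49, -23, -21, -18, -45, -40, 14, 18, -15] -> [-49, -23, -21, -18, -45, -40, 14, 18, -15]
  [39, 0, 2, 37, 25, 16, -42, 2] -> [2, -42, 16, 25, 37, 2, 0, 39] -> [-2, -46, 12, 21, 33, -2, -4, 35] -> [-2, -46, 12, 21, 33, -4, 35]
  probe: [1, 39, -41, 29, 8, 4, -13, 33, 40] -> [40, 33, -13, 4, 8, 29, -41, 39, 1] -> [36, 29, -17, 0, 4, 25, -45, 35, -3] -> [36, 29, -17, 0, 4, 25, -45, 35, -3]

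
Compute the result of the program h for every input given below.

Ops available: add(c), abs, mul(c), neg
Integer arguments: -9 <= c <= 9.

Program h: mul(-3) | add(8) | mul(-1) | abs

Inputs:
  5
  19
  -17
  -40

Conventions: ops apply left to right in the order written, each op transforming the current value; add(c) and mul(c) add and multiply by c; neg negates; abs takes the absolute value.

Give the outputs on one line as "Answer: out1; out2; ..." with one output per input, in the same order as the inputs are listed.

7; 49; 59; 128

Execution, op by op:
  5 -> -15 -> -7 -> 7 -> 7
  19 -> -57 -> -49 -> 49 -> 49
  -17 -> 51 -> 59 -> -59 -> 59
  -40 -> 120 -> 128 -> -128 -> 128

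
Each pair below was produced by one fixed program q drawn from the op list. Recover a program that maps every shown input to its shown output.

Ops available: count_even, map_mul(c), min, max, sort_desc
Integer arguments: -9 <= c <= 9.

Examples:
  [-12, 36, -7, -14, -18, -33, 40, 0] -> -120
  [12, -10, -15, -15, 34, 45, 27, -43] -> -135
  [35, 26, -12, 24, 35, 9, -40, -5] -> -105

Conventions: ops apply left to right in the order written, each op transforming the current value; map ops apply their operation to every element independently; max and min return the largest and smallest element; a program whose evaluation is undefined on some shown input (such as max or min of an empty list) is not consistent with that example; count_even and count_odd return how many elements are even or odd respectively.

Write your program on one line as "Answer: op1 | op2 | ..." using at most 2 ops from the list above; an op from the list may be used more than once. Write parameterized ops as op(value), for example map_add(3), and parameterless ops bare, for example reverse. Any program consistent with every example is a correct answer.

map_mul(-3) | min

Check, running the answer program on each example:
  [-12, 36, -7, -14, -18, -33, 40, 0] -> [36, -108, 21, 42, 54, 99, -120, 0] -> -120
  [12, -10, -15, -15, 34, 45, 27, -43] -> [-36, 30, 45, 45, -102, -135, -81, 129] -> -135
  [35, 26, -12, 24, 35, 9, -40, -5] -> [-105, -78, 36, -72, -105, -27, 120, 15] -> -105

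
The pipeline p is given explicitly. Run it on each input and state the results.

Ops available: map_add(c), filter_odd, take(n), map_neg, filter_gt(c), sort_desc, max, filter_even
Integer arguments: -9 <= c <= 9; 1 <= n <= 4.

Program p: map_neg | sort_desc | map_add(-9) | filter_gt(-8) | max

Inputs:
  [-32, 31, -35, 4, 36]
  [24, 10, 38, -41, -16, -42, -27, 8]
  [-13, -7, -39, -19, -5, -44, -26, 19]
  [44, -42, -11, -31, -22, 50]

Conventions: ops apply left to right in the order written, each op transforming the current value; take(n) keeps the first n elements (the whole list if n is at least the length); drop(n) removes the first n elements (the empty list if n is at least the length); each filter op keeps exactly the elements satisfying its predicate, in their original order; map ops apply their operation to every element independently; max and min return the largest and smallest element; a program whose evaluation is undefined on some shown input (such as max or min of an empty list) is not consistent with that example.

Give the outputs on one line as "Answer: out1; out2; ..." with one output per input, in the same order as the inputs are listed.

26; 33; 35; 33

Execution, op by op:
  [-32, 31, -35, 4, 36] -> [32, -31, 35, -4, -36] -> [35, 32, -4, -31, -36] -> [26, 23, -13, -40, -45] -> [26, 23] -> 26
  [24, 10, 38, -41, -16, -42, -27, 8] -> [-24, -10, -38, 41, 16, 42, 27, -8] -> [42, 41, 27, 16, -8, -10, -24, -38] -> [33, 32, 18, 7, -17, -19, -33, -47] -> [33, 32, 18, 7] -> 33
  [-13, -7, -39, -19, -5, -44, -26, 19] -> [13, 7, 39, 19, 5, 44, 26, -19] -> [44, 39, 26, 19, 13, 7, 5, -19] -> [35, 30, 17, 10, 4, -2, -4, -28] -> [35, 30, 17, 10, 4, -2, -4] -> 35
  [44, -42, -11, -31, -22, 50] -> [-44, 42, 11, 31, 22, -50] -> [42, 31, 22, 11, -44, -50] -> [33, 22, 13, 2, -53, -59] -> [33, 22, 13, 2] -> 33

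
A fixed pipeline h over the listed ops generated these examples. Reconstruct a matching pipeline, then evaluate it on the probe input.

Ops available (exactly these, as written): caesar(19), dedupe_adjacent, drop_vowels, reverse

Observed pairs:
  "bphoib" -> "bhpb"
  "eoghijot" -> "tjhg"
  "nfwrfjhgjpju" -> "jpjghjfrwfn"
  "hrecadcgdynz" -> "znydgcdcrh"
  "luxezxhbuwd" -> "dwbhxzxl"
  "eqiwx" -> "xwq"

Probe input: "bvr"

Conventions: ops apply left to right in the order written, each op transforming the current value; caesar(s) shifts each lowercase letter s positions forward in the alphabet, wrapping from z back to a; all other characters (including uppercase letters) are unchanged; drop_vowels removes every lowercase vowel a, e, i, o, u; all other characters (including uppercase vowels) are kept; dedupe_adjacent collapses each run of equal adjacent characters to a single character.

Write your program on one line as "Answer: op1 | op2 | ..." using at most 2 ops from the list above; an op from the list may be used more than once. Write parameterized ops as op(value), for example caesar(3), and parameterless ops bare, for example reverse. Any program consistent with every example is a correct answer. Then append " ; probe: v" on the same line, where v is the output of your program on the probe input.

reverse | drop_vowels ; probe: "rvb"

Check, running the answer program on each example:
  "bphoib" -> "biohpb" -> "bhpb"
  "eoghijot" -> "tojihgoe" -> "tjhg"
  "nfwrfjhgjpju" -> "ujpjghjfrwfn" -> "jpjghjfrwfn"
  "hrecadcgdynz" -> "znydgcdacerh" -> "znydgcdcrh"
  "luxezxhbuwd" -> "dwubhxzexul" -> "dwbhxzxl"
  "eqiwx" -> "xwiqe" -> "xwq"
  probe: "bvr" -> "rvb" -> "rvb"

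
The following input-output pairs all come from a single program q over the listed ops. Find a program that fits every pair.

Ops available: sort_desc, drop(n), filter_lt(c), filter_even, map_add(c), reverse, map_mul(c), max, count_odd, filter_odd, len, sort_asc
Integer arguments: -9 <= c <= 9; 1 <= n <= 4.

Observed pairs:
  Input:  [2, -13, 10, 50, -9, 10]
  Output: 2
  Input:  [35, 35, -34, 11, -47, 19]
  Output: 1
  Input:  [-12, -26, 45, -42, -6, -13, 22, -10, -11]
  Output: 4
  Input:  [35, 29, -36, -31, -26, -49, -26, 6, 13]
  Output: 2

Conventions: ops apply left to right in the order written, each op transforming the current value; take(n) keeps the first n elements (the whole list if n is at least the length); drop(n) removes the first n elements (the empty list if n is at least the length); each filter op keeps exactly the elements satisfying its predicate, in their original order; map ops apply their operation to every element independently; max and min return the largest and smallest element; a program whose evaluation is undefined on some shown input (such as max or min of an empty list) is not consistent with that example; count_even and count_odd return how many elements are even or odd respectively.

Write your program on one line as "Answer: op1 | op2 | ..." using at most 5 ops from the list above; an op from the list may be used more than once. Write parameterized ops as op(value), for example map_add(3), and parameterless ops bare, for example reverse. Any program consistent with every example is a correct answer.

reverse | drop(3) | map_add(7) | count_odd

Check, running the answer program on each example:
  [2, -13, 10, 50, -9, 10] -> [10, -9, 50, 10, -13, 2] -> [10, -13, 2] -> [17, -6, 9] -> 2
  [35, 35, -34, 11, -47, 19] -> [19, -47, 11, -34, 35, 35] -> [-34, 35, 35] -> [-27, 42, 42] -> 1
  [-12, -26, 45, -42, -6, -13, 22, -10, -11] -> [-11, -10, 22, -13, -6, -42, 45, -26, -12] -> [-13, -6, -42, 45, -26, -12] -> [-6, 1, -35, 52, -19, -5] -> 4
  [35, 29, -36, -31, -26, -49, -26, 6, 13] -> [13, 6, -26, -49, -26, -31, -36, 29, 35] -> [-49, -26, -31, -36, 29, 35] -> [-42, -19, -24, -29, 36, 42] -> 2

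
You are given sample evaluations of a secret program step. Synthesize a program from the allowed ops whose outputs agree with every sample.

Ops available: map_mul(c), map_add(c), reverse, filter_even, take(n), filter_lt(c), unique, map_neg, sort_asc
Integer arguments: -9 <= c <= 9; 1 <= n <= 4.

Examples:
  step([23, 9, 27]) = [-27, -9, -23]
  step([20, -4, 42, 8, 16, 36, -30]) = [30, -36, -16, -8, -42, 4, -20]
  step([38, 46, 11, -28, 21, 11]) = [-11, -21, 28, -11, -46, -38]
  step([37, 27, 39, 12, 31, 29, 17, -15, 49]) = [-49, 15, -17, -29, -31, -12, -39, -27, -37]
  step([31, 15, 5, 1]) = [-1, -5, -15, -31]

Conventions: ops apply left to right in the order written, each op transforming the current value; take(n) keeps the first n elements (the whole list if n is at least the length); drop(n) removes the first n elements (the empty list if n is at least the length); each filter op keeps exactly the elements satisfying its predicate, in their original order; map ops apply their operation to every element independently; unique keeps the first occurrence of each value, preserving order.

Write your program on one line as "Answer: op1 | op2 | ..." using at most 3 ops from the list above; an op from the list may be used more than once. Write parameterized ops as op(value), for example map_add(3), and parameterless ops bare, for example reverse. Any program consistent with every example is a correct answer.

map_neg | reverse

Check, running the answer program on each example:
  [23, 9, 27] -> [-23, -9, -27] -> [-27, -9, -23]
  [20, -4, 42, 8, 16, 36, -30] -> [-20, 4, -42, -8, -16, -36, 30] -> [30, -36, -16, -8, -42, 4, -20]
  [38, 46, 11, -28, 21, 11] -> [-38, -46, -11, 28, -21, -11] -> [-11, -21, 28, -11, -46, -38]
  [37, 27, 39, 12, 31, 29, 17, -15, 49] -> [-37, -27, -39, -12, -31, -29, -17, 15, -49] -> [-49, 15, -17, -29, -31, -12, -39, -27, -37]
  [31, 15, 5, 1] -> [-31, -15, -5, -1] -> [-1, -5, -15, -31]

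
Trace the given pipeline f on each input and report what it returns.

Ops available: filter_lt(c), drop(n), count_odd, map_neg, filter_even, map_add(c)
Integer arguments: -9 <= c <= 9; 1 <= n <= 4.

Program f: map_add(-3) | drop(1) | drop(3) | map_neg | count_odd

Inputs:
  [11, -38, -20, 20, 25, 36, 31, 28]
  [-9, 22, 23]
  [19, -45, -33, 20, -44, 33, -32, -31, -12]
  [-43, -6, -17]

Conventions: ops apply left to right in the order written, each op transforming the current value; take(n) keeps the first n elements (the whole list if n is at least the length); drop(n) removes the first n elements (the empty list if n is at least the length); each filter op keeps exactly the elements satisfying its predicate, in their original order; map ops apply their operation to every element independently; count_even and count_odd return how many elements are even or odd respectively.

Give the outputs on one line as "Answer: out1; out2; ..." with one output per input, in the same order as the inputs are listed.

2; 0; 3; 0

Execution, op by op:
  [11, -38, -20, 20, 25, 36, 31, 28] -> [8, -41, -23, 17, 22, 33, 28, 25] -> [-41, -23, 17, 22, 33, 28, 25] -> [22, 33, 28, 25] -> [-22, -33, -28, -25] -> 2
  [-9, 22, 23] -> [-12, 19, 20] -> [19, 20] -> [] -> [] -> 0
  [19, -45, -33, 20, -44, 33, -32, -31, -12] -> [16, -48, -36, 17, -47, 30, -35, -34, -15] -> [-48, -36, 17, -47, 30, -35, -34, -15] -> [-47, 30, -35, -34, -15] -> [47, -30, 35, 34, 15] -> 3
  [-43, -6, -17] -> [-46, -9, -20] -> [-9, -20] -> [] -> [] -> 0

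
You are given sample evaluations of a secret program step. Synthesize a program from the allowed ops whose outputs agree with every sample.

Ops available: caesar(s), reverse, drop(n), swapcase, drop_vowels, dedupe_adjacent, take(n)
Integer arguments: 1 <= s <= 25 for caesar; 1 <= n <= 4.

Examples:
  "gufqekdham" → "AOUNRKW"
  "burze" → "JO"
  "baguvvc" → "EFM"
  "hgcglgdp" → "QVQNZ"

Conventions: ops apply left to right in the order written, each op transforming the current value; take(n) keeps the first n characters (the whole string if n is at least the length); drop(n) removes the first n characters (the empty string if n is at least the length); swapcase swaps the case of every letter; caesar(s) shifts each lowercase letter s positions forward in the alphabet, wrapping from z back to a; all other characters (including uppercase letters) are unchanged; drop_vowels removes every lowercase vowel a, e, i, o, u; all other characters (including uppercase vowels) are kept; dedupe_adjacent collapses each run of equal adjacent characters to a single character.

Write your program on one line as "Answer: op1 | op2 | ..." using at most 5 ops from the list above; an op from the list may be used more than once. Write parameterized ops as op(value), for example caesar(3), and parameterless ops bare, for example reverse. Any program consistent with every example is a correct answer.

caesar(10) | drop(3) | dedupe_adjacent | swapcase

Check, running the answer program on each example:
  "gufqekdham" -> "qepaounrkw" -> "aounrkw" -> "aounrkw" -> "AOUNRKW"
  "burze" -> "lebjo" -> "jo" -> "jo" -> "JO"
  "baguvvc" -> "lkqeffm" -> "effm" -> "efm" -> "EFM"
  "hgcglgdp" -> "rqmqvqnz" -> "qvqnz" -> "qvqnz" -> "QVQNZ"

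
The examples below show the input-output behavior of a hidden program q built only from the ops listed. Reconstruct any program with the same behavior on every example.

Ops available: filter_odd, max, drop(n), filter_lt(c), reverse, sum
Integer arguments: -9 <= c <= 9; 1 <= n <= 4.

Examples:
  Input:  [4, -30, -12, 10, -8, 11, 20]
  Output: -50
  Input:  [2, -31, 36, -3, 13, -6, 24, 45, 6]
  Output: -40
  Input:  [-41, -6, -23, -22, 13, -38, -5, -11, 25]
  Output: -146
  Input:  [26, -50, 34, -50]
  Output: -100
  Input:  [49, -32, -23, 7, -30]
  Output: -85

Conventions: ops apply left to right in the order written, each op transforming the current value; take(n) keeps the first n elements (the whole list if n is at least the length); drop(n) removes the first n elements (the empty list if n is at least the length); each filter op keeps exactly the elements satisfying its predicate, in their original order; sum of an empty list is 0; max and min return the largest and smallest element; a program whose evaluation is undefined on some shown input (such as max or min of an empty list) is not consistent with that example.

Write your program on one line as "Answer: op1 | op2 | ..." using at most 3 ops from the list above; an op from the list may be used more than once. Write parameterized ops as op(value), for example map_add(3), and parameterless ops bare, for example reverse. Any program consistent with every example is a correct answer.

filter_lt(-1) | sum

Check, running the answer program on each example:
  [4, -30, -12, 10, -8, 11, 20] -> [-30, -12, -8] -> -50
  [2, -31, 36, -3, 13, -6, 24, 45, 6] -> [-31, -3, -6] -> -40
  [-41, -6, -23, -22, 13, -38, -5, -11, 25] -> [-41, -6, -23, -22, -38, -5, -11] -> -146
  [26, -50, 34, -50] -> [-50, -50] -> -100
  [49, -32, -23, 7, -30] -> [-32, -23, -30] -> -85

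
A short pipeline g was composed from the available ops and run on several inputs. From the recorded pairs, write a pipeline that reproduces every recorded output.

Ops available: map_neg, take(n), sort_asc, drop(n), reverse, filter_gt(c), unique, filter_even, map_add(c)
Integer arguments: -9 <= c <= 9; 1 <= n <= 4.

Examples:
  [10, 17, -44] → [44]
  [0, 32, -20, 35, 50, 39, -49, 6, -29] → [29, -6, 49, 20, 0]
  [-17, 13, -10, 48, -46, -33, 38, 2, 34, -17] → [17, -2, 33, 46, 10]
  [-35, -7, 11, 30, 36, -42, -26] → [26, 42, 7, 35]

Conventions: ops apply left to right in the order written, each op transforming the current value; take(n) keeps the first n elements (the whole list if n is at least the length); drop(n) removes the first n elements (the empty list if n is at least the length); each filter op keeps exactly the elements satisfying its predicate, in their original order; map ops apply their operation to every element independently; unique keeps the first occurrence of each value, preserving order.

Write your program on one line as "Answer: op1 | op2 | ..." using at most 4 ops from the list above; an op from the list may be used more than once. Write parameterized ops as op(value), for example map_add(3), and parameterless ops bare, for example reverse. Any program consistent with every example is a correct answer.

reverse | map_neg | filter_gt(-8) | unique

Check, running the answer program on each example:
  [10, 17, -44] -> [-44, 17, 10] -> [44, -17, -10] -> [44] -> [44]
  [0, 32, -20, 35, 50, 39, -49, 6, -29] -> [-29, 6, -49, 39, 50, 35, -20, 32, 0] -> [29, -6, 49, -39, -50, -35, 20, -32, 0] -> [29, -6, 49, 20, 0] -> [29, -6, 49, 20, 0]
  [-17, 13, -10, 48, -46, -33, 38, 2, 34, -17] -> [-17, 34, 2, 38, -33, -46, 48, -10, 13, -17] -> [17, -34, -2, -38, 33, 46, -48, 10, -13, 17] -> [17, -2, 33, 46, 10, 17] -> [17, -2, 33, 46, 10]
  [-35, -7, 11, 30, 36, -42, -26] -> [-26, -42, 36, 30, 11, -7, -35] -> [26, 42, -36, -30, -11, 7, 35] -> [26, 42, 7, 35] -> [26, 42, 7, 35]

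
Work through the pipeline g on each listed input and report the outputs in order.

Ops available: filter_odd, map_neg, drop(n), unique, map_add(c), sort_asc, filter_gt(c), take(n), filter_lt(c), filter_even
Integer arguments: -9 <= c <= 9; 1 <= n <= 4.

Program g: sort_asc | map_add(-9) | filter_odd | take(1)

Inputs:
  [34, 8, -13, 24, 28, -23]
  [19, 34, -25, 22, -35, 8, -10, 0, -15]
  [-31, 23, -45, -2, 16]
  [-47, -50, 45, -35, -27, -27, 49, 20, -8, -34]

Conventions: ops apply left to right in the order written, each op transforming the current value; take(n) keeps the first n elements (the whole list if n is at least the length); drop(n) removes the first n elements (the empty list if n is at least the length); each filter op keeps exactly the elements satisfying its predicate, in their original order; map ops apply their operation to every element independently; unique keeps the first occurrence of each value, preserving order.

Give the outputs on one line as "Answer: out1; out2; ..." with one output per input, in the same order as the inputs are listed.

[-1]; [-19]; [-11]; [-59]

Execution, op by op:
  [34, 8, -13, 24, 28, -23] -> [-23, -13, 8, 24, 28, 34] -> [-32, -22, -1, 15, 19, 25] -> [-1, 15, 19, 25] -> [-1]
  [19, 34, -25, 22, -35, 8, -10, 0, -15] -> [-35, -25, -15, -10, 0, 8, 19, 22, 34] -> [-44, -34, -24, -19, -9, -1, 10, 13, 25] -> [-19, -9, -1, 13, 25] -> [-19]
  [-31, 23, -45, -2, 16] -> [-45, -31, -2, 16, 23] -> [-54, -40, -11, 7, 14] -> [-11, 7] -> [-11]
  [-47, -50, 45, -35, -27, -27, 49, 20, -8, -34] -> [-50, -47, -35, -34, -27, -27, -8, 20, 45, 49] -> [-59, -56, -44, -43, -36, -36, -17, 11, 36, 40] -> [-59, -43, -17, 11] -> [-59]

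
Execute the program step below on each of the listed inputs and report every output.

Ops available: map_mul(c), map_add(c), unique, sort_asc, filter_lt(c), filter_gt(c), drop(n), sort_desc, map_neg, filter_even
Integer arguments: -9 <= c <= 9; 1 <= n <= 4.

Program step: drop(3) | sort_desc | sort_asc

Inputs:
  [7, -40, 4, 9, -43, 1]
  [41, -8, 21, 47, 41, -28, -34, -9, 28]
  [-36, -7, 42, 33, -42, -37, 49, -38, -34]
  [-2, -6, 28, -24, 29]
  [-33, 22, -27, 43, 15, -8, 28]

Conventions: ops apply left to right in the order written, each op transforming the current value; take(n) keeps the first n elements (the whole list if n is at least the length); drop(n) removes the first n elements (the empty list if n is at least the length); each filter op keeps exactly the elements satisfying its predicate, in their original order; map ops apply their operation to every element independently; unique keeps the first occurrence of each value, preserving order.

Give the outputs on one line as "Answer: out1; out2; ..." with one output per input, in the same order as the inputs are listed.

Execution, op by op:
  [7, -40, 4, 9, -43, 1] -> [9, -43, 1] -> [9, 1, -43] -> [-43, 1, 9]
  [41, -8, 21, 47, 41, -28, -34, -9, 28] -> [47, 41, -28, -34, -9, 28] -> [47, 41, 28, -9, -28, -34] -> [-34, -28, -9, 28, 41, 47]
  [-36, -7, 42, 33, -42, -37, 49, -38, -34] -> [33, -42, -37, 49, -38, -34] -> [49, 33, -34, -37, -38, -42] -> [-42, -38, -37, -34, 33, 49]
  [-2, -6, 28, -24, 29] -> [-24, 29] -> [29, -24] -> [-24, 29]
  [-33, 22, -27, 43, 15, -8, 28] -> [43, 15, -8, 28] -> [43, 28, 15, -8] -> [-8, 15, 28, 43]

[-43, 1, 9]; [-34, -28, -9, 28, 41, 47]; [-42, -38, -37, -34, 33, 49]; [-24, 29]; [-8, 15, 28, 43]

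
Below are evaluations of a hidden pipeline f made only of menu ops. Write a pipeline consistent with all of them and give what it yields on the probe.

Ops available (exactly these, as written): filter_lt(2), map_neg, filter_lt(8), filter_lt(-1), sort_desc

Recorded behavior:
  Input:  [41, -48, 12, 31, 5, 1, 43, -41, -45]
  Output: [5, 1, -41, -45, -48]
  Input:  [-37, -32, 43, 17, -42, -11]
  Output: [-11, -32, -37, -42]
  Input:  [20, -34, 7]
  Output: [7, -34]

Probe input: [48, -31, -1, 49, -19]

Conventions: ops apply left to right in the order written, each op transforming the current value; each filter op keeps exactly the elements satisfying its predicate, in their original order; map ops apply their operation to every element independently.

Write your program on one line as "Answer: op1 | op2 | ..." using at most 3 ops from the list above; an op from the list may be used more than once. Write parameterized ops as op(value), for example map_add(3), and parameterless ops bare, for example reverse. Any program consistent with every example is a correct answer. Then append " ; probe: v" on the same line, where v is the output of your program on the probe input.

filter_lt(8) | sort_desc ; probe: [-1, -19, -31]

Check, running the answer program on each example:
  [41, -48, 12, 31, 5, 1, 43, -41, -45] -> [-48, 5, 1, -41, -45] -> [5, 1, -41, -45, -48]
  [-37, -32, 43, 17, -42, -11] -> [-37, -32, -42, -11] -> [-11, -32, -37, -42]
  [20, -34, 7] -> [-34, 7] -> [7, -34]
  probe: [48, -31, -1, 49, -19] -> [-31, -1, -19] -> [-1, -19, -31]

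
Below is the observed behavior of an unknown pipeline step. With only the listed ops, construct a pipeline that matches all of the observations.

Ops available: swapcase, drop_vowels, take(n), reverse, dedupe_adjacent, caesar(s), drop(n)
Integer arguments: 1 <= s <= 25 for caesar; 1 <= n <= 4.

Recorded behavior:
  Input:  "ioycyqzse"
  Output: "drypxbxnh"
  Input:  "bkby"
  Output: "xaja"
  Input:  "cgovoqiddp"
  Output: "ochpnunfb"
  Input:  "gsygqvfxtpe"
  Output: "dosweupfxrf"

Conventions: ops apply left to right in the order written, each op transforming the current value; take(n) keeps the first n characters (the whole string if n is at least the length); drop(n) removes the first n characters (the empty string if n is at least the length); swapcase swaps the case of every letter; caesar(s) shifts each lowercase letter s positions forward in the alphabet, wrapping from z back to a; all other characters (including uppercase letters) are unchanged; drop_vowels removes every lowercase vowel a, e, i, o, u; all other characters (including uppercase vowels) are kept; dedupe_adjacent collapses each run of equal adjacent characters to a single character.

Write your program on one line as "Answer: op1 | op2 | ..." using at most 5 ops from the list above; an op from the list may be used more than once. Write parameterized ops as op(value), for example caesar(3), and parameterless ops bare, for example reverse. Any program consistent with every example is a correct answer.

dedupe_adjacent | caesar(12) | reverse | caesar(13)

Check, running the answer program on each example:
  "ioycyqzse" -> "ioycyqzse" -> "uakokcleq" -> "qelckokau" -> "drypxbxnh"
  "bkby" -> "bkby" -> "nwnk" -> "knwn" -> "xaja"
  "cgovoqiddp" -> "cgovoqidp" -> "osahacupb" -> "bpucahaso" -> "ochpnunfb"
  "gsygqvfxtpe" -> "gsygqvfxtpe" -> "sekschrjfbq" -> "qbfjrhcskes" -> "dosweupfxrf"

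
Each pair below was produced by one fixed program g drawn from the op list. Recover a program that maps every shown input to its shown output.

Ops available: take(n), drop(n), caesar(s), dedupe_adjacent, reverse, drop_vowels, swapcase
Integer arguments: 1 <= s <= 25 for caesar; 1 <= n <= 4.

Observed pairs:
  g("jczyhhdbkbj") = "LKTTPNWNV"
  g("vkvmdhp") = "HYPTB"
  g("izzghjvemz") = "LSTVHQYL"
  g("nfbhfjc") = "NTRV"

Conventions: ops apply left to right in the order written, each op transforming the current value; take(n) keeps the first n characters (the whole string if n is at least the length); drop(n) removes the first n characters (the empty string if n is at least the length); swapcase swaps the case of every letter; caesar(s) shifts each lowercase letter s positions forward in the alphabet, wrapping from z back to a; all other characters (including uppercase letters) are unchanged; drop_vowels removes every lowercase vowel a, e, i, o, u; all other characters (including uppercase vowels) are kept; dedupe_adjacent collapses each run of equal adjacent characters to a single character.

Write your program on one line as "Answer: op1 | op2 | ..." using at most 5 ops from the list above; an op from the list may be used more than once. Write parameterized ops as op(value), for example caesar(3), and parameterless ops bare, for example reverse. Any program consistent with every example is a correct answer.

drop(2) | caesar(15) | caesar(23) | drop_vowels | swapcase

Check, running the answer program on each example:
  "jczyhhdbkbj" -> "zyhhdbkbj" -> "onwwsqzqy" -> "lkttpnwnv" -> "lkttpnwnv" -> "LKTTPNWNV"
  "vkvmdhp" -> "vmdhp" -> "kbswe" -> "hyptb" -> "hyptb" -> "HYPTB"
  "izzghjvemz" -> "zghjvemz" -> "ovwyktbo" -> "lstvhqyl" -> "lstvhqyl" -> "LSTVHQYL"
  "nfbhfjc" -> "bhfjc" -> "qwuyr" -> "ntrvo" -> "ntrv" -> "NTRV"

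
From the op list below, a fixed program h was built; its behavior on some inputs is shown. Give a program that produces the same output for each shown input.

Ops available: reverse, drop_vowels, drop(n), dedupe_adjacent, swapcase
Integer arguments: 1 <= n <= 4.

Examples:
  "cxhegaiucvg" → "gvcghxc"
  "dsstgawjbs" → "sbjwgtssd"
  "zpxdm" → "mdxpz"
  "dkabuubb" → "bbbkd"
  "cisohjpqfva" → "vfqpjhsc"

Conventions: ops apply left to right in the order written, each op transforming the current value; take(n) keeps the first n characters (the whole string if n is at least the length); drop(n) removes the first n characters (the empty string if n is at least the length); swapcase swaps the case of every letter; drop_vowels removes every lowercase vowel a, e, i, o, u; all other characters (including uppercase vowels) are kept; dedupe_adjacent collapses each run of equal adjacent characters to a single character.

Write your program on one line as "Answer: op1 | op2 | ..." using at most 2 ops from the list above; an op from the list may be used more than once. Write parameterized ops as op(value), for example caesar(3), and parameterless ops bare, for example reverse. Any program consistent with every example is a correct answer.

drop_vowels | reverse

Check, running the answer program on each example:
  "cxhegaiucvg" -> "cxhgcvg" -> "gvcghxc"
  "dsstgawjbs" -> "dsstgwjbs" -> "sbjwgtssd"
  "zpxdm" -> "zpxdm" -> "mdxpz"
  "dkabuubb" -> "dkbbb" -> "bbbkd"
  "cisohjpqfva" -> "cshjpqfv" -> "vfqpjhsc"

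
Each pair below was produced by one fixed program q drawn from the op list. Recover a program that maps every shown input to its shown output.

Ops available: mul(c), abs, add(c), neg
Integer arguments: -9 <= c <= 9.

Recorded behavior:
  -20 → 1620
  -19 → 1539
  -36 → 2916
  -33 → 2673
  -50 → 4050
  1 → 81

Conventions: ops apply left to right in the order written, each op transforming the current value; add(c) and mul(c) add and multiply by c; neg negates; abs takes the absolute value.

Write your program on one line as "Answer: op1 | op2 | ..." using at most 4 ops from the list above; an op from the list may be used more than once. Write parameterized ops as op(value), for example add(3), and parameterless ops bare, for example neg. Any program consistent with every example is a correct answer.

mul(9) | neg | mul(9) | abs

Check, running the answer program on each example:
  -20 -> -180 -> 180 -> 1620 -> 1620
  -19 -> -171 -> 171 -> 1539 -> 1539
  -36 -> -324 -> 324 -> 2916 -> 2916
  -33 -> -297 -> 297 -> 2673 -> 2673
  -50 -> -450 -> 450 -> 4050 -> 4050
  1 -> 9 -> -9 -> -81 -> 81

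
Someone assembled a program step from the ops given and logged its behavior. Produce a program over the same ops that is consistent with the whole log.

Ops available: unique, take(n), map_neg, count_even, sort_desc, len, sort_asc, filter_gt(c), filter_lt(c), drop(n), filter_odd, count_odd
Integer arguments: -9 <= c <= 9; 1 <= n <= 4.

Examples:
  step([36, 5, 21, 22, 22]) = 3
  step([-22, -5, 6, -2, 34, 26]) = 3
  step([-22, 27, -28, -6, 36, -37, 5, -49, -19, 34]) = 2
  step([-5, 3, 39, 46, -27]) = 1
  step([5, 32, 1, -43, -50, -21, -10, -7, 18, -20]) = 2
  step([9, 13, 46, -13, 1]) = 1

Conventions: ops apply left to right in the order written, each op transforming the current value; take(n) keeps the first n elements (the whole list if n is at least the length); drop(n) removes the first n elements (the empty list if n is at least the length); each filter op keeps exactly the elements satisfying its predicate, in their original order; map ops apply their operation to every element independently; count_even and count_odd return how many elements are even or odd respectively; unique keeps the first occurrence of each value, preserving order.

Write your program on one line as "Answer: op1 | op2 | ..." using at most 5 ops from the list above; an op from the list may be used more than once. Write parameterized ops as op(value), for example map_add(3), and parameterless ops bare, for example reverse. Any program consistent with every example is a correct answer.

sort_asc | map_neg | drop(1) | filter_lt(-1) | count_even

Check, running the answer program on each example:
  [36, 5, 21, 22, 22] -> [5, 21, 22, 22, 36] -> [-5, -21, -22, -22, -36] -> [-21, -22, -22, -36] -> [-21, -22, -22, -36] -> 3
  [-22, -5, 6, -2, 34, 26] -> [-22, -5, -2, 6, 26, 34] -> [22, 5, 2, -6, -26, -34] -> [5, 2, -6, -26, -34] -> [-6, -26, -34] -> 3
  [-22, 27, -28, -6, 36, -37, 5, -49, -19, 34] -> [-49, -37, -28, -22, -19, -6, 5, 27, 34, 36] -> [49, 37, 28, 22, 19, 6, -5, -27, -34, -36] -> [37, 28, 22, 19, 6, -5, -27, -34, -36] -> [-5, -27, -34, -36] -> 2
  [-5, 3, 39, 46, -27] -> [-27, -5, 3, 39, 46] -> [27, 5, -3, -39, -46] -> [5, -3, -39, -46] -> [-3, -39, -46] -> 1
  [5, 32, 1, -43, -50, -21, -10, -7, 18, -20] -> [-50, -43, -21, -20, -10, -7, 1, 5, 18, 32] -> [50, 43, 21, 20, 10, 7, -1, -5, -18, -32] -> [43, 21, 20, 10, 7, -1, -5, -18, -32] -> [-5, -18, -32] -> 2
  [9, 13, 46, -13, 1] -> [-13, 1, 9, 13, 46] -> [13, -1, -9, -13, -46] -> [-1, -9, -13, -46] -> [-9, -13, -46] -> 1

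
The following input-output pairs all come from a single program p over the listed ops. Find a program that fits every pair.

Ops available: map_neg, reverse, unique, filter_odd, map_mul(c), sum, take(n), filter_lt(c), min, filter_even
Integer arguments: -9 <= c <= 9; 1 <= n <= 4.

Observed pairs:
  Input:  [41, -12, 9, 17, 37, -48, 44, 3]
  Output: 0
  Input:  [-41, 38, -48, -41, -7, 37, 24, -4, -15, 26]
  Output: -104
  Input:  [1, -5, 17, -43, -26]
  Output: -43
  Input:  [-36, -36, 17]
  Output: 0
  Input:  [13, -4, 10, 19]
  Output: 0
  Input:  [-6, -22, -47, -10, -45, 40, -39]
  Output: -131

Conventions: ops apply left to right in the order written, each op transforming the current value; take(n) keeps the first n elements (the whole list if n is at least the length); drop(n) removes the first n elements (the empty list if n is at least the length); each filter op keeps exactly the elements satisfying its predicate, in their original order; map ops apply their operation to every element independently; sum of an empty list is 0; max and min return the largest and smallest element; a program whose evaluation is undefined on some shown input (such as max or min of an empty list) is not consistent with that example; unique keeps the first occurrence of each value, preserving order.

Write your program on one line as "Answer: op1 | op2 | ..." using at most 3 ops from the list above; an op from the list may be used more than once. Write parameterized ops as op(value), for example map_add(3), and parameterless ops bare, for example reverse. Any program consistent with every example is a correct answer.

filter_odd | filter_lt(-6) | sum

Check, running the answer program on each example:
  [41, -12, 9, 17, 37, -48, 44, 3] -> [41, 9, 17, 37, 3] -> [] -> 0
  [-41, 38, -48, -41, -7, 37, 24, -4, -15, 26] -> [-41, -41, -7, 37, -15] -> [-41, -41, -7, -15] -> -104
  [1, -5, 17, -43, -26] -> [1, -5, 17, -43] -> [-43] -> -43
  [-36, -36, 17] -> [17] -> [] -> 0
  [13, -4, 10, 19] -> [13, 19] -> [] -> 0
  [-6, -22, -47, -10, -45, 40, -39] -> [-47, -45, -39] -> [-47, -45, -39] -> -131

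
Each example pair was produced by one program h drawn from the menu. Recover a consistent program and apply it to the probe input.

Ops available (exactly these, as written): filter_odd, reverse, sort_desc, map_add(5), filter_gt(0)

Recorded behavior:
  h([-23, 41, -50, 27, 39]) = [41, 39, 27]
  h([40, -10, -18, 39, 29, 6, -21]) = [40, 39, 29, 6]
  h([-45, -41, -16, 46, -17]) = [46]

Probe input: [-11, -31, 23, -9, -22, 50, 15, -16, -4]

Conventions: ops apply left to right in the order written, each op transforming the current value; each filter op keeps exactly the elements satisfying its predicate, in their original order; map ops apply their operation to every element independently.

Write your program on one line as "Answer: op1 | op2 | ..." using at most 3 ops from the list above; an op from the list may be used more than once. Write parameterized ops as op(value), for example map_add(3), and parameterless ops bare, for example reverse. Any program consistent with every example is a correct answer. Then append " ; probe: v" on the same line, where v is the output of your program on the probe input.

sort_desc | filter_gt(0) ; probe: [50, 23, 15]

Check, running the answer program on each example:
  [-23, 41, -50, 27, 39] -> [41, 39, 27, -23, -50] -> [41, 39, 27]
  [40, -10, -18, 39, 29, 6, -21] -> [40, 39, 29, 6, -10, -18, -21] -> [40, 39, 29, 6]
  [-45, -41, -16, 46, -17] -> [46, -16, -17, -41, -45] -> [46]
  probe: [-11, -31, 23, -9, -22, 50, 15, -16, -4] -> [50, 23, 15, -4, -9, -11, -16, -22, -31] -> [50, 23, 15]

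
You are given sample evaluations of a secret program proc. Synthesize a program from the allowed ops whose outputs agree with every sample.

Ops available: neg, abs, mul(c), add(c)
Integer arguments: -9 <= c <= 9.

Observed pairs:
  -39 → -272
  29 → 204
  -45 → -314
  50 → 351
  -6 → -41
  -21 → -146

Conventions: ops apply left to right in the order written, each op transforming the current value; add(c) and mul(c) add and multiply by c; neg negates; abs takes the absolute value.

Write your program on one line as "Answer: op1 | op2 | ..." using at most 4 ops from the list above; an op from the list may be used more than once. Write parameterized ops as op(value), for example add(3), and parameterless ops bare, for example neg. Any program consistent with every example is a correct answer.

mul(7) | mul(-1) | add(-1) | neg

Check, running the answer program on each example:
  -39 -> -273 -> 273 -> 272 -> -272
  29 -> 203 -> -203 -> -204 -> 204
  -45 -> -315 -> 315 -> 314 -> -314
  50 -> 350 -> -350 -> -351 -> 351
  -6 -> -42 -> 42 -> 41 -> -41
  -21 -> -147 -> 147 -> 146 -> -146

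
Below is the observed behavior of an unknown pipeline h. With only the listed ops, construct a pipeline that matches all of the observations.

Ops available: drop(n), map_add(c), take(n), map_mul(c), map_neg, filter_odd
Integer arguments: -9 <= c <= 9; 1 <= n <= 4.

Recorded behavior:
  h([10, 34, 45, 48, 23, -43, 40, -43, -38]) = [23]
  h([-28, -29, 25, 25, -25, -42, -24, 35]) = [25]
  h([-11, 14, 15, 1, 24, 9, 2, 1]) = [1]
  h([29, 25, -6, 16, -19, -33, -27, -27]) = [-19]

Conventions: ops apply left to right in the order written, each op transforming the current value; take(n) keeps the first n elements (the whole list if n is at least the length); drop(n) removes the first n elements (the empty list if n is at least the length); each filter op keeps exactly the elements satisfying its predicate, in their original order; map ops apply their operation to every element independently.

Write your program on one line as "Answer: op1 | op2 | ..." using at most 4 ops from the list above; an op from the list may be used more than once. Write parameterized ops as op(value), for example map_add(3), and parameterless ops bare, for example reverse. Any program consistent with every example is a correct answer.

drop(3) | filter_odd | take(1)

Check, running the answer program on each example:
  [10, 34, 45, 48, 23, -43, 40, -43, -38] -> [48, 23, -43, 40, -43, -38] -> [23, -43, -43] -> [23]
  [-28, -29, 25, 25, -25, -42, -24, 35] -> [25, -25, -42, -24, 35] -> [25, -25, 35] -> [25]
  [-11, 14, 15, 1, 24, 9, 2, 1] -> [1, 24, 9, 2, 1] -> [1, 9, 1] -> [1]
  [29, 25, -6, 16, -19, -33, -27, -27] -> [16, -19, -33, -27, -27] -> [-19, -33, -27, -27] -> [-19]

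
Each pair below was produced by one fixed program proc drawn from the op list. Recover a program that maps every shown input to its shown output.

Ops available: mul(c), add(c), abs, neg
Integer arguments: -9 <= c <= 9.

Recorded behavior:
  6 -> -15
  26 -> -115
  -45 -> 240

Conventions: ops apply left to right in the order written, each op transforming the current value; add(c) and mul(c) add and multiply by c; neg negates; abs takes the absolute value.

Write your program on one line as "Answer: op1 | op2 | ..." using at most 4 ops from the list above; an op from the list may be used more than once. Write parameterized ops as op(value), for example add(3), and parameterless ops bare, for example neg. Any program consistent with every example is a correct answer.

add(-1) | add(-2) | neg | mul(5)

Check, running the answer program on each example:
  6 -> 5 -> 3 -> -3 -> -15
  26 -> 25 -> 23 -> -23 -> -115
  -45 -> -46 -> -48 -> 48 -> 240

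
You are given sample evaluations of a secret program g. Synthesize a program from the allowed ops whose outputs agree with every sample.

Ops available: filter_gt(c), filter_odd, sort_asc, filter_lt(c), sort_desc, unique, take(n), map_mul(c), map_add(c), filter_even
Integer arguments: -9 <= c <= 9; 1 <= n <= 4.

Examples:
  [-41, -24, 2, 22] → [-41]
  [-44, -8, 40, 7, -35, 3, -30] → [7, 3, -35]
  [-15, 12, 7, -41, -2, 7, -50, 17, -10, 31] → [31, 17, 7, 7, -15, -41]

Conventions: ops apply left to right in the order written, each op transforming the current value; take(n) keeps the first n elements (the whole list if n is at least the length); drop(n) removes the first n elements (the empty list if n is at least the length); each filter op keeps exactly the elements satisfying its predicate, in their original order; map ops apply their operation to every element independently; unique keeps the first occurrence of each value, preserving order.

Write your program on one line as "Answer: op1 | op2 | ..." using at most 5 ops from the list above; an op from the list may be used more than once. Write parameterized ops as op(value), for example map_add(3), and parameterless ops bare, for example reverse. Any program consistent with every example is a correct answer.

sort_desc | sort_asc | filter_odd | sort_desc

Check, running the answer program on each example:
  [-41, -24, 2, 22] -> [22, 2, -24, -41] -> [-41, -24, 2, 22] -> [-41] -> [-41]
  [-44, -8, 40, 7, -35, 3, -30] -> [40, 7, 3, -8, -30, -35, -44] -> [-44, -35, -30, -8, 3, 7, 40] -> [-35, 3, 7] -> [7, 3, -35]
  [-15, 12, 7, -41, -2, 7, -50, 17, -10, 31] -> [31, 17, 12, 7, 7, -2, -10, -15, -41, -50] -> [-50, -41, -15, -10, -2, 7, 7, 12, 17, 31] -> [-41, -15, 7, 7, 17, 31] -> [31, 17, 7, 7, -15, -41]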